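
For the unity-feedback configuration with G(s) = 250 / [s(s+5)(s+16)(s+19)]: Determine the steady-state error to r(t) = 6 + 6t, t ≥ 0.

36.48

G(s) has one factor of s in the denominator, so the system is type 1. Treating each term separately:
  • 6: tracked with zero error.
  • 6t: e_ss = 6/K_v with K_v=25/152 → 36.48.
Total e_ss = 36.48.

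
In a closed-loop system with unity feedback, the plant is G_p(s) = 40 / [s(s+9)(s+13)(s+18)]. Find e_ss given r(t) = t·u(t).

One free integrator in G_p(s): this is a type 1 system.
K_v = lim_{s→0} s·G_p(s) = 40 / (9·13·18) = 20/1053.
e_ss = 1/K_v = 1/(20/1053) = 52.65.

52.65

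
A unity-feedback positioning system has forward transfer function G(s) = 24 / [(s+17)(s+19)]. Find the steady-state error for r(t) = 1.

G(s) has no factors of s in the denominator, so the system is type 0.
K_p = lim_{s→0} G(s) = 24 / (17·19) = 24/323.
e_ss = 1/(1 + K_p) = 1/(347/323) = 323/347.

323/347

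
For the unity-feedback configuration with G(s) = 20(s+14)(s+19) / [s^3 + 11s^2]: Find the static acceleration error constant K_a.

5320/11

Lowest-order denominator term is 11s^2, so the open loop has 2 poles at the origin → type 2 system.
K_a = lim_{s→0} s^2·G(s) = 20·14·19 / 11 = 5320/11.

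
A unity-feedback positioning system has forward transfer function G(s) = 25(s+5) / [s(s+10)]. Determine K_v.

12.5

One free integrator in G(s): this is a type 1 system.
K_v = lim_{s→0} s·G(s) = 25·5 / (10) = 12.5.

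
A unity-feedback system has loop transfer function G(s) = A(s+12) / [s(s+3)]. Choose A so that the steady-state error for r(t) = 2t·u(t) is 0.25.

The open loop has one pole at the origin → type 1 system.
K_v = lim_{s→0} s·G(s) = A·12 / (3) = 4·A.
e_ss = 2/K_v = 0.25 ⇒ K_v = 8 ⇒ A = 8/4 = 2.

2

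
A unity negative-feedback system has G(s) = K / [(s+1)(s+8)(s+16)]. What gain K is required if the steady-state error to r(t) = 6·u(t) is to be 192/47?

No free integrators in G(s): this is a type 0 system.
K_p = lim_{s→0} G(s) = K / (1·8·16) = (1/128)·K.
e_ss = 6/(1 + K_p) = 192/47 ⇒ 1 + (1/128)·K = 47/32 ⇒ K = 60.

60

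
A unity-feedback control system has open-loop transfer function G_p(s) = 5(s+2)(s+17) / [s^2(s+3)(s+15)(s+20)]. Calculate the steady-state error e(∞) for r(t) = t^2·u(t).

System type = 2 (two poles at s=0).
K_a = lim_{s→0} s^2·G_p(s) = 5·2·17 / (3·15·20) = 17/90.
r(t) = t^2 gives R(s) = 2/s^3.
e_ss = 2/K_a = 2/(17/90) = 180/17.

180/17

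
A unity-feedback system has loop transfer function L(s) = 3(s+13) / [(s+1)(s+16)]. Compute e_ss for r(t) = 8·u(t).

The open loop has no poles at the origin → type 0 system.
K_p = lim_{s→0} L(s) = 3·13 / (1·16) = 2.4375.
e_ss = 8/(1 + K_p) = 8/3.4375 = 128/55.

128/55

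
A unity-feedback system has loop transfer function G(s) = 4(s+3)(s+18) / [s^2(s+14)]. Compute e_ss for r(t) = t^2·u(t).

7/54

System type = 2 (two poles at s=0).
K_a = lim_{s→0} s^2·G(s) = 4·3·18 / (14) = 108/7.
r(t) = t^2 gives R(s) = 2/s^3.
e_ss = 2/K_a = 2/(108/7) = 7/54.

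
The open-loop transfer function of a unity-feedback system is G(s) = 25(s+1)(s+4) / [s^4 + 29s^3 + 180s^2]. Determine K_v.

K_v = lim_{s→0} s·G(s); with 2 poles at the origin the limit diverges, so K_v = ∞.

infinity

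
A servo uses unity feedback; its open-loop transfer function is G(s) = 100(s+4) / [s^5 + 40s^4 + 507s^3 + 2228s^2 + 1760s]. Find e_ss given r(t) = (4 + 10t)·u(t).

44

Factoring s from the denominator leaves a polynomial with constant term 1760, so the system is type 1. Taking each input component in turn:
  • 4: tracked with zero error.
  • 10t: e_ss = 10/K_v with K_v=5/22 → 44.
Total e_ss = 44.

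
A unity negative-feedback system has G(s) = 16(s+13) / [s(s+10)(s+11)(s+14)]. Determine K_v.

System type = 1 (one pole at s=0).
K_v = lim_{s→0} s·G(s) = 16·13 / (10·11·14) = 52/385.

52/385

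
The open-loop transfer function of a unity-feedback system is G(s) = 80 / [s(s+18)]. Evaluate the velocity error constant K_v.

40/9

One free integrator in G(s): this is a type 1 system.
K_v = lim_{s→0} s·G(s) = 80 / (18) = 40/9.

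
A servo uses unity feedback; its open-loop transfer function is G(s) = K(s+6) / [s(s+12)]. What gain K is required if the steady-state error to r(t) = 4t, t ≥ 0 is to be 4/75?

150

One free integrator in G(s): this is a type 1 system.
K_v = lim_{s→0} s·G(s) = K·6 / (12) = 0.5·K.
e_ss = 4/K_v = 4/75 ⇒ K_v = 75 ⇒ K = 75/0.5 = 150.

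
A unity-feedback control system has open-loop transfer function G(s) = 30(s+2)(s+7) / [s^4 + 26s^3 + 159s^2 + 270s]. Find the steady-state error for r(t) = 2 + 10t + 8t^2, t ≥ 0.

Factoring s from the denominator leaves a polynomial with constant term 270, so the system is type 1. Taking each input component in turn:
  • 2: tracked with zero error.
  • 10t: e_ss = 10/K_v with K_v=14/9 → 45/7.
  • 8t^2: a type-1 system cannot track it, e_ss → ∞.
The unbounded component dominates.

infinity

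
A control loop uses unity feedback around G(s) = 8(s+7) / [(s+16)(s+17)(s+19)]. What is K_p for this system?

7/646

The open loop has no poles at the origin → type 0 system.
K_p = lim_{s→0} G(s) = 8·7 / (16·17·19) = 7/646.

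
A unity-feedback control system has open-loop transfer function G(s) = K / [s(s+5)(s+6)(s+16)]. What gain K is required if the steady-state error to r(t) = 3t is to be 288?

5

G(s) has one factor of s in the denominator, so the system is type 1.
K_v = lim_{s→0} s·G(s) = K / (5·6·16) = (1/480)·K.
e_ss = 3/K_v = 288 ⇒ K_v = 1/96 ⇒ K = (1/96)/(1/480) = 5.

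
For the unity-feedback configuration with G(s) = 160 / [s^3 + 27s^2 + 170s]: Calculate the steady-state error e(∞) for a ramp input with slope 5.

Lowest-order denominator term is 170s, so the open loop has 1 pole at the origin → type 1 system.
K_v = lim_{s→0} s·G(s) = 160 / 170 = 16/17.
e_ss = 5/K_v = 5/(16/17) = 5.3125.

5.3125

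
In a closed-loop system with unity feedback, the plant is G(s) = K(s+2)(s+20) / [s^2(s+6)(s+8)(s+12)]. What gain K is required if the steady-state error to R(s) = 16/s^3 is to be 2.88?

The open loop has two poles at the origin → type 2 system.
K_a = lim_{s→0} s^2·G(s) = K·2·20 / (6·8·12) = (5/72)·K.
e_ss = 16/K_a = 2.88 ⇒ K_a = 50/9 ⇒ K = (50/9)/(5/72) = 80.

80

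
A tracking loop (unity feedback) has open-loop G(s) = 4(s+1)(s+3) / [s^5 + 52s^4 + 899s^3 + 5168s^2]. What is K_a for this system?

3/1292

The denominator has no term below 5168s^2 — 2 poles at s=0, type 2.
K_a = lim_{s→0} s^2·G(s) = 4·1·3 / 5168 = 3/1292.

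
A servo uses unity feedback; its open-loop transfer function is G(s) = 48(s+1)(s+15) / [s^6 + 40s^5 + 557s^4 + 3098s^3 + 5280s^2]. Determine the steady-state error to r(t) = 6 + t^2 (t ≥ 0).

44/3

The denominator has no term below 5280s^2 — 2 poles at s=0, type 2. Taking each input component in turn:
  • 6: tracked with zero error.
  • t^2: e_ss = 2/K_a with K_a=3/22 → 44/3.
Total e_ss = 44/3.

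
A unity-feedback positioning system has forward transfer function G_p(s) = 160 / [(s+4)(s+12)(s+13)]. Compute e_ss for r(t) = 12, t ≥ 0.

No free integrators in G_p(s): this is a type 0 system.
K_p = lim_{s→0} G_p(s) = 160 / (4·12·13) = 10/39.
e_ss = 12/(1 + K_p) = 12/(49/39) = 468/49.

468/49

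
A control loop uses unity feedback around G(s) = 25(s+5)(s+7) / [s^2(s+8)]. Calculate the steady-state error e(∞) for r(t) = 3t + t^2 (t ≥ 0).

Two free integrators in G(s): this is a type 2 system. Treating each term separately:
  • 3t: tracked with zero error.
  • t^2: e_ss = 2/K_a with K_a=109.375 → 16/875.
Total e_ss = 16/875.

16/875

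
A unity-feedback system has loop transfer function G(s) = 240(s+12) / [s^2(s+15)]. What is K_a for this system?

192

G(s) has two factors of s in the denominator, so the system is type 2.
K_a = lim_{s→0} s^2·G(s) = 240·12 / (15) = 192.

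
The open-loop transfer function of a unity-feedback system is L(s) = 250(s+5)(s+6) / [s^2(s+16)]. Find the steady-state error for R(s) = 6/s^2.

Two free integrators in L(s): this is a type 2 system.
A type-2 system has K_v = ∞, so it tracks a ramp input with zero steady-state error.

0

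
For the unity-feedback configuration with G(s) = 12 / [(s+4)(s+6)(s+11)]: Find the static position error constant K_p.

1/22

System type = 0 (no poles at s=0).
K_p = lim_{s→0} G(s) = 12 / (4·6·11) = 1/22.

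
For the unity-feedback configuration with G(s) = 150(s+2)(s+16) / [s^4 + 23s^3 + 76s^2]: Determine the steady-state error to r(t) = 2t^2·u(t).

Factoring s^2 from the denominator leaves a polynomial with constant term 76, so the system is type 2.
K_a = lim_{s→0} s^2·G(s) = 150·2·16 / 76 = 1200/19.
r(t) = 2t^2 gives R(s) = 4/s^3.
e_ss = 4/K_a = 4/(1200/19) = 19/300.

19/300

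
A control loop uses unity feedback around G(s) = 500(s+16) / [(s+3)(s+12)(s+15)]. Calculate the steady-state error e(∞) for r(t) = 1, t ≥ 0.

G(s) has no factors of s in the denominator, so the system is type 0.
K_p = lim_{s→0} G(s) = 500·16 / (3·12·15) = 400/27.
e_ss = 1/(1 + K_p) = 1/(427/27) = 27/427.

27/427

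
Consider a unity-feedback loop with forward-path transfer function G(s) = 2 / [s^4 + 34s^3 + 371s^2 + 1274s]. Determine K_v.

1/637

The denominator has no term below 1274s — 1 pole at s=0, type 1.
K_v = lim_{s→0} s·G(s) = 2 / 1274 = 1/637.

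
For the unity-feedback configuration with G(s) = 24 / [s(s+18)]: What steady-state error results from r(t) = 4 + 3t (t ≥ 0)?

2.25

System type = 1 (one pole at s=0). Taking each input component in turn:
  • 4: tracked with zero error.
  • 3t: e_ss = 3/K_v with K_v=4/3 → 2.25.
Total e_ss = 2.25.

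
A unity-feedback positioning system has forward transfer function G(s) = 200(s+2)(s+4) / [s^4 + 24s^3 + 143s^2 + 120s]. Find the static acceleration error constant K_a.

Lowest-order denominator term is 120s, so the open loop has 1 pole at the origin → type 1 system.
K_a = lim_{s→0} s^2·G(s) = 0 (the extra factor of s kills the finite limit).

0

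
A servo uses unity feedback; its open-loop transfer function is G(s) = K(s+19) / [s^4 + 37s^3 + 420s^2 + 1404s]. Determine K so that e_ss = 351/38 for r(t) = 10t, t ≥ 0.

Factoring s from the denominator leaves a polynomial with constant term 1404, so the system is type 1.
K_v = lim_{s→0} s·G(s) = K·19 / 1404 = (19/1404)·K.
e_ss = 10/K_v = 351/38 ⇒ K_v = 380/351 ⇒ K = (380/351)/(19/1404) = 80.

80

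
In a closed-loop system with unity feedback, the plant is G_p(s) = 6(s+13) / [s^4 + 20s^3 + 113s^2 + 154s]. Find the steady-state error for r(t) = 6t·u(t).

Lowest-order denominator term is 154s, so the open loop has 1 pole at the origin → type 1 system.
K_v = lim_{s→0} s·G_p(s) = 6·13 / 154 = 39/77.
e_ss = 6/K_v = 6/(39/77) = 154/13.

154/13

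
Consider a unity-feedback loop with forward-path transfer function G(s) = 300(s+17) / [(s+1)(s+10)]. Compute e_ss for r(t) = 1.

No free integrators in G(s): this is a type 0 system.
K_p = lim_{s→0} G(s) = 300·17 / (1·10) = 510.
e_ss = 1/(1 + K_p) = 1/511.

1/511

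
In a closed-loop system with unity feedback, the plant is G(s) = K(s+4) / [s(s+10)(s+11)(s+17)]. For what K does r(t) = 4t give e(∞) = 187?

10

One free integrator in G(s): this is a type 1 system.
K_v = lim_{s→0} s·G(s) = K·4 / (10·11·17) = (2/935)·K.
e_ss = 4/K_v = 187 ⇒ K_v = 4/187 ⇒ K = (4/187)/(2/935) = 10.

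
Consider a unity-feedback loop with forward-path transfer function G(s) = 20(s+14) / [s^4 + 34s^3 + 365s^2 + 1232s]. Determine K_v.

The denominator has no term below 1232s — 1 pole at s=0, type 1.
K_v = lim_{s→0} s·G(s) = 20·14 / 1232 = 5/22.

5/22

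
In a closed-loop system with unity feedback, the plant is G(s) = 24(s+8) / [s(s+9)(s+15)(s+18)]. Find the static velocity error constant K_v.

One free integrator in G(s): this is a type 1 system.
K_v = lim_{s→0} s·G(s) = 24·8 / (9·15·18) = 32/405.

32/405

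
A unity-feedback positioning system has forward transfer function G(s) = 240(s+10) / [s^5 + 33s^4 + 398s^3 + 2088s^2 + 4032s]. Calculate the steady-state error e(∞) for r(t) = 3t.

Factoring s from the denominator leaves a polynomial with constant term 4032, so the system is type 1.
K_v = lim_{s→0} s·G(s) = 240·10 / 4032 = 25/42.
e_ss = 3/K_v = 3/(25/42) = 5.04.

5.04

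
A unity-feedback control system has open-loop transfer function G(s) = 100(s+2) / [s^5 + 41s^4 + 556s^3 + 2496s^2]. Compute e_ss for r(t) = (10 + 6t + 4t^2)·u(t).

The denominator has no term below 2496s^2 — 2 poles at s=0, type 2. By superposition:
  • 10: tracked with zero error.
  • 6t: tracked with zero error.
  • 4t^2: e_ss = 8/K_a with K_a=25/312 → 99.84.
Total e_ss = 99.84.

99.84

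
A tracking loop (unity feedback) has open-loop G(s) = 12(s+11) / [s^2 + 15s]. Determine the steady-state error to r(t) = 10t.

25/22

Lowest-order denominator term is 15s, so the open loop has 1 pole at the origin → type 1 system.
K_v = lim_{s→0} s·G(s) = 12·11 / 15 = 8.8.
e_ss = 10/K_v = 10/8.8 = 25/22.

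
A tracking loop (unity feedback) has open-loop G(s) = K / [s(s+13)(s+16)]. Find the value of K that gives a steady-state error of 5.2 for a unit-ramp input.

40

The open loop has one pole at the origin → type 1 system.
K_v = lim_{s→0} s·G(s) = K / (13·16) = (1/208)·K.
e_ss = 1/K_v = 5.2 ⇒ K_v = 5/26 ⇒ K = (5/26)/(1/208) = 40.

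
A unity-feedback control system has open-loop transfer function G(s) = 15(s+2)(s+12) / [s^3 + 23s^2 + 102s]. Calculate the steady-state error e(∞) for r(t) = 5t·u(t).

17/12

Lowest-order denominator term is 102s, so the open loop has 1 pole at the origin → type 1 system.
K_v = lim_{s→0} s·G(s) = 15·2·12 / 102 = 60/17.
e_ss = 5/K_v = 5/(60/17) = 17/12.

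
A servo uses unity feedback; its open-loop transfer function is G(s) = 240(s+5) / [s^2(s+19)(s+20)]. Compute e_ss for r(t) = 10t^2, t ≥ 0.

System type = 2 (two poles at s=0).
K_a = lim_{s→0} s^2·G(s) = 240·5 / (19·20) = 60/19.
r(t) = 10t^2 gives R(s) = 20/s^3.
e_ss = 20/K_a = 20/(60/19) = 19/3.

19/3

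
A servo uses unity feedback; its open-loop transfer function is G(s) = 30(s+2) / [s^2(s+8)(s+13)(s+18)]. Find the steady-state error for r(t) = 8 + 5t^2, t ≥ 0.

G(s) has two factors of s in the denominator, so the system is type 2. Treating each term separately:
  • 8: tracked with zero error.
  • 5t^2: e_ss = 10/K_a with K_a=5/156 → 312.
Total e_ss = 312.

312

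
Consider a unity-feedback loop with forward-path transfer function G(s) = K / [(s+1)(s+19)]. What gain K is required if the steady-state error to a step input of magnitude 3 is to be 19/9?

8

No free integrators in G(s): this is a type 0 system.
K_p = lim_{s→0} G(s) = K / (1·19) = (1/19)·K.
e_ss = 3/(1 + K_p) = 19/9 ⇒ 1 + (1/19)·K = 27/19 ⇒ K = 8.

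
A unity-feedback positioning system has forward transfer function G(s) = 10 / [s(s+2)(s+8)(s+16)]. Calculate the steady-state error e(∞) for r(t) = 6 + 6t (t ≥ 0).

The open loop has one pole at the origin → type 1 system. By superposition:
  • 6: tracked with zero error.
  • 6t: e_ss = 6/K_v with K_v=5/128 → 153.6.
Total e_ss = 153.6.

153.6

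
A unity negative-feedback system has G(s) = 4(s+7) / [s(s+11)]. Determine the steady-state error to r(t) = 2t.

One free integrator in G(s): this is a type 1 system.
K_v = lim_{s→0} s·G(s) = 4·7 / (11) = 28/11.
e_ss = 2/K_v = 2/(28/11) = 11/14.

11/14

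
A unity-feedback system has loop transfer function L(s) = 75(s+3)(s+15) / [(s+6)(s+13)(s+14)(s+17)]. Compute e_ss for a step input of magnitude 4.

L(s) has no factors of s in the denominator, so the system is type 0.
K_p = lim_{s→0} L(s) = 75·3·15 / (6·13·14·17) = 1125/6188.
e_ss = 4/(1 + K_p) = 4/(7313/6188) = 24752/7313.

24752/7313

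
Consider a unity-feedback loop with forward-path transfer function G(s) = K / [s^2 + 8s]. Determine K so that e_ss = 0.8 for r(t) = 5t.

50

The denominator has no term below 8s — 1 pole at s=0, type 1.
K_v = lim_{s→0} s·G(s) = K / 8 = 0.125·K.
e_ss = 5/K_v = 0.8 ⇒ K_v = 6.25 ⇒ K = 6.25/0.125 = 50.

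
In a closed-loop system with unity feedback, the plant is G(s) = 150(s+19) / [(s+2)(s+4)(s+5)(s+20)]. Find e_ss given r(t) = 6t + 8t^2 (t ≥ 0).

System type = 0 (no poles at s=0). By superposition:
  • 6t: a type-0 system cannot track it, e_ss → ∞.
  • 8t^2: a type-0 system cannot track it, e_ss → ∞.
The unbounded component dominates.

infinity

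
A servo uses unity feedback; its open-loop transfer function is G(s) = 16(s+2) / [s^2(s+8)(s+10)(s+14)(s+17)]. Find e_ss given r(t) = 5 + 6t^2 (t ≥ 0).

G(s) has two factors of s in the denominator, so the system is type 2. Treating each term separately:
  • 5: tracked with zero error.
  • 6t^2: e_ss = 12/K_a with K_a=1/595 → 7140.
Total e_ss = 7140.

7140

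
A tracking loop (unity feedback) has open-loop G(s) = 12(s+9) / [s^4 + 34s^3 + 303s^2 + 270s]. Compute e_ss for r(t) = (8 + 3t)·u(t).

7.5

Lowest-order denominator term is 270s, so the open loop has 1 pole at the origin → type 1 system. Treating each term separately:
  • 8: tracked with zero error.
  • 3t: e_ss = 3/K_v with K_v=0.4 → 7.5.
Total e_ss = 7.5.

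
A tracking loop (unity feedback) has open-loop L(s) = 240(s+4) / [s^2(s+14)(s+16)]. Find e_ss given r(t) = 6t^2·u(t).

The open loop has two poles at the origin → type 2 system.
K_a = lim_{s→0} s^2·L(s) = 240·4 / (14·16) = 30/7.
r(t) = 6t^2 gives R(s) = 12/s^3.
e_ss = 12/K_a = 12/(30/7) = 2.8.

2.8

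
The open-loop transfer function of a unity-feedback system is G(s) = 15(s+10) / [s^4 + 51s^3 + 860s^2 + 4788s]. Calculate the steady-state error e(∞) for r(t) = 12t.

383.04

The denominator has no term below 4788s — 1 pole at s=0, type 1.
K_v = lim_{s→0} s·G(s) = 15·10 / 4788 = 25/798.
e_ss = 12/K_v = 12/(25/798) = 383.04.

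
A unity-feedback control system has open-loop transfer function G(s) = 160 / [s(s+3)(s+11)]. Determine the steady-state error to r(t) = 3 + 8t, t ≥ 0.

1.65

G(s) has one factor of s in the denominator, so the system is type 1. By superposition:
  • 3: tracked with zero error.
  • 8t: e_ss = 8/K_v with K_v=160/33 → 1.65.
Total e_ss = 1.65.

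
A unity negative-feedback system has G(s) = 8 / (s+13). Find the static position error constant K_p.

No free integrators in G(s): this is a type 0 system.
K_p = lim_{s→0} G(s) = 8 / (13) = 8/13.

8/13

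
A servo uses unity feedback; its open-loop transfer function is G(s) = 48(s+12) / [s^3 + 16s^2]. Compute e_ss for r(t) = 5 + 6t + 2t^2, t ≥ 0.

1/9

The denominator has no term below 16s^2 — 2 poles at s=0, type 2. Treating each term separately:
  • 5: tracked with zero error.
  • 6t: tracked with zero error.
  • 2t^2: e_ss = 4/K_a with K_a=36 → 1/9.
Total e_ss = 1/9.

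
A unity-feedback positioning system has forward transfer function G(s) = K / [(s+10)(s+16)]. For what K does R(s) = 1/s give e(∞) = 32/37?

G(s) has no factors of s in the denominator, so the system is type 0.
K_p = lim_{s→0} G(s) = K / (10·16) = (1/160)·K.
e_ss = 1/(1 + K_p) = 32/37 ⇒ 1 + (1/160)·K = 37/32 ⇒ K = 25.

25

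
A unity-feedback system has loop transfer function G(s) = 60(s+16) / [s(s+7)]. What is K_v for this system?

G(s) has one factor of s in the denominator, so the system is type 1.
K_v = lim_{s→0} s·G(s) = 60·16 / (7) = 960/7.

960/7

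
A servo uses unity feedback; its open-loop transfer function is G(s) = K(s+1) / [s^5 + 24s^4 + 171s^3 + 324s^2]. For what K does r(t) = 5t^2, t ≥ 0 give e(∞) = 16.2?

200

Factoring s^2 from the denominator leaves a polynomial with constant term 324, so the system is type 2.
K_a = lim_{s→0} s^2·G(s) = K·1 / 324 = (1/324)·K.
e_ss = 10/K_a = 16.2 ⇒ K_a = 50/81 ⇒ K = (50/81)/(1/324) = 200.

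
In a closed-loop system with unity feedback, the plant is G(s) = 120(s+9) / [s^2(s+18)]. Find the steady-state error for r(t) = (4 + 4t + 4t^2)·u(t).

2/15

The open loop has two poles at the origin → type 2 system. Treating each term separately:
  • 4: tracked with zero error.
  • 4t: tracked with zero error.
  • 4t^2: e_ss = 8/K_a with K_a=60 → 2/15.
Total e_ss = 2/15.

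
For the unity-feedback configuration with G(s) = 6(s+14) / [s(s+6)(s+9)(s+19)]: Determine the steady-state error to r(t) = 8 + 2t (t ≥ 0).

171/7

The open loop has one pole at the origin → type 1 system. By superposition:
  • 8: tracked with zero error.
  • 2t: e_ss = 2/K_v with K_v=14/171 → 171/7.
Total e_ss = 171/7.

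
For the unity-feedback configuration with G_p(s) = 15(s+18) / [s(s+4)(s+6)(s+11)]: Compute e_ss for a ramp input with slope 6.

88/15

System type = 1 (one pole at s=0).
K_v = lim_{s→0} s·G_p(s) = 15·18 / (4·6·11) = 45/44.
e_ss = 6/K_v = 6/(45/44) = 88/15.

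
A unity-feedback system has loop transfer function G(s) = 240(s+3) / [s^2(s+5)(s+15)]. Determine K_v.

infinity

K_v = lim_{s→0} s·G(s); with 2 poles at the origin the limit diverges, so K_v = ∞.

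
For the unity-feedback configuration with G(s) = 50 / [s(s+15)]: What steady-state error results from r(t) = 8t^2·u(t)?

System type = 1 (one pole at s=0).
For a type-1 system K_a = 0, so e_ss to a parabolic input is unbounded.

infinity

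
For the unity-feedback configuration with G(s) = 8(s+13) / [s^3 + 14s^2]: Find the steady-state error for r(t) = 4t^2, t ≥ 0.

The denominator has no term below 14s^2 — 2 poles at s=0, type 2.
K_a = lim_{s→0} s^2·G(s) = 8·13 / 14 = 52/7.
r(t) = 4t^2 gives R(s) = 8/s^3.
e_ss = 8/K_a = 8/(52/7) = 14/13.

14/13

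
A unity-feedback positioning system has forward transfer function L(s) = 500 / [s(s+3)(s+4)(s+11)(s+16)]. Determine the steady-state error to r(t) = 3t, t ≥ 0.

One free integrator in L(s): this is a type 1 system.
K_v = lim_{s→0} s·L(s) = 500 / (3·4·11·16) = 125/528.
e_ss = 3/K_v = 3/(125/528) = 12.672.

12.672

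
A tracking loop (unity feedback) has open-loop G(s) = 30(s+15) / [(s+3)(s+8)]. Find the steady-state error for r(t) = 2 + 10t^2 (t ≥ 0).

infinity

G(s) has no factors of s in the denominator, so the system is type 0. Taking each input component in turn:
  • 2: e_ss = 2/(1+K_p) with K_p=18.75 → 8/79.
  • 10t^2: a type-0 system cannot track it, e_ss → ∞.
The unbounded component dominates.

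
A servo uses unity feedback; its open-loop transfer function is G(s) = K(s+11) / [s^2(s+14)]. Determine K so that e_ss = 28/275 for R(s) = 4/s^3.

G(s) has two factors of s in the denominator, so the system is type 2.
K_a = lim_{s→0} s^2·G(s) = K·11 / (14) = (11/14)·K.
e_ss = 4/K_a = 28/275 ⇒ K_a = 275/7 ⇒ K = (275/7)/(11/14) = 50.

50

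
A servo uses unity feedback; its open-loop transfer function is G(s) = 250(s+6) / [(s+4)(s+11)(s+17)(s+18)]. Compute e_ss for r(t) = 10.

System type = 0 (no poles at s=0).
K_p = lim_{s→0} G(s) = 250·6 / (4·11·17·18) = 125/1122.
e_ss = 10/(1 + K_p) = 10/(1247/1122) = 11220/1247.

11220/1247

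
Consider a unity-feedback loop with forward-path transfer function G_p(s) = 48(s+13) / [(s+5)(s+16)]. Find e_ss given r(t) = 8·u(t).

The open loop has no poles at the origin → type 0 system.
K_p = lim_{s→0} G_p(s) = 48·13 / (5·16) = 7.8.
e_ss = 8/(1 + K_p) = 8/8.8 = 10/11.

10/11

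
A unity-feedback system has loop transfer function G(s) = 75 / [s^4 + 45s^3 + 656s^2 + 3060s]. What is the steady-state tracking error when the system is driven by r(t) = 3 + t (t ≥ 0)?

Lowest-order denominator term is 3060s, so the open loop has 1 pole at the origin → type 1 system. By superposition:
  • 3: tracked with zero error.
  • t: e_ss = 1/K_v with K_v=5/204 → 40.8.
Total e_ss = 40.8.

40.8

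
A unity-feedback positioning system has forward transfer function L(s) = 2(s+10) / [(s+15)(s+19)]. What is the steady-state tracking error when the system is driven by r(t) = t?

The open loop has no poles at the origin → type 0 system.
For a type-0 system K_v = 0, so e_ss to a ramp input is unbounded.

infinity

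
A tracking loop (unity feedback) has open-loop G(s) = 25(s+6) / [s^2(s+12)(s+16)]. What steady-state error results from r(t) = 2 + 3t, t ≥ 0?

0

The open loop has two poles at the origin → type 2 system. By superposition:
  • 2: tracked with zero error.
  • 3t: tracked with zero error.
Total e_ss = 0.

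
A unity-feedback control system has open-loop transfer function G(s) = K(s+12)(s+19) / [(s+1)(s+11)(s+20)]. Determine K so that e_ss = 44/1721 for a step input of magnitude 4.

150

No free integrators in G(s): this is a type 0 system.
K_p = lim_{s→0} G(s) = K·12·19 / (1·11·20) = (57/55)·K.
e_ss = 4/(1 + K_p) = 44/1721 ⇒ 1 + (57/55)·K = 1721/11 ⇒ K = 150.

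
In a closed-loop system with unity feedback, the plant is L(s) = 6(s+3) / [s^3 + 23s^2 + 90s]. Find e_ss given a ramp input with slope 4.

The denominator has no term below 90s — 1 pole at s=0, type 1.
K_v = lim_{s→0} s·L(s) = 6·3 / 90 = 0.2.
e_ss = 4/K_v = 4/0.2 = 20.

20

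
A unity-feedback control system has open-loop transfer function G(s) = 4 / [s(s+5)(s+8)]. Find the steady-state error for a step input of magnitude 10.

One free integrator in G(s): this is a type 1 system.
K_p = ∞ for a type-1 system; e_ss to a step is zero.

0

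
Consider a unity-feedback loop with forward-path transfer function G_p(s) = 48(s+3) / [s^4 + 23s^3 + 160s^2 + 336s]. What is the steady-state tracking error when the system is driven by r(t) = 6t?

Lowest-order denominator term is 336s, so the open loop has 1 pole at the origin → type 1 system.
K_v = lim_{s→0} s·G_p(s) = 48·3 / 336 = 3/7.
e_ss = 6/K_v = 6/(3/7) = 14.

14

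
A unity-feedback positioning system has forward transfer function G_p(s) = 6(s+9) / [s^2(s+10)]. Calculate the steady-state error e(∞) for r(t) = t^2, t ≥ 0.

10/27

The open loop has two poles at the origin → type 2 system.
K_a = lim_{s→0} s^2·G_p(s) = 6·9 / (10) = 5.4.
r(t) = t^2 gives R(s) = 2/s^3.
e_ss = 2/K_a = 2/5.4 = 10/27.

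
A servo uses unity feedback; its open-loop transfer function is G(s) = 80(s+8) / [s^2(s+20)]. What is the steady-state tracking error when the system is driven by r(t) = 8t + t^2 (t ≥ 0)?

G(s) has two factors of s in the denominator, so the system is type 2. By superposition:
  • 8t: tracked with zero error.
  • t^2: e_ss = 2/K_a with K_a=32 → 0.0625.
Total e_ss = 0.0625.

0.0625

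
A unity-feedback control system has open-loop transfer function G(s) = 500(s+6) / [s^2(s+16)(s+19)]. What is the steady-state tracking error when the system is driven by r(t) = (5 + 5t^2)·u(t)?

The open loop has two poles at the origin → type 2 system. Treating each term separately:
  • 5: tracked with zero error.
  • 5t^2: e_ss = 10/K_a with K_a=375/38 → 76/75.
Total e_ss = 76/75.

76/75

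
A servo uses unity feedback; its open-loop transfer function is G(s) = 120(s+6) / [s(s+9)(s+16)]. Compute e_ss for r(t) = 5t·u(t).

System type = 1 (one pole at s=0).
K_v = lim_{s→0} s·G(s) = 120·6 / (9·16) = 5.
e_ss = 5/K_v = 5/5 = 1.

1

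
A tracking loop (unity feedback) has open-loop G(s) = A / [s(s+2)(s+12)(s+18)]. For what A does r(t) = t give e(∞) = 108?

G(s) has one factor of s in the denominator, so the system is type 1.
K_v = lim_{s→0} s·G(s) = A / (2·12·18) = (1/432)·A.
e_ss = 1/K_v = 108 ⇒ K_v = 1/108 ⇒ A = (1/108)/(1/432) = 4.

4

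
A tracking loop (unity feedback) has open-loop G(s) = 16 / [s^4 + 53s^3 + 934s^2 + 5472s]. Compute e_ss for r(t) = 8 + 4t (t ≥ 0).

1368

The denominator has no term below 5472s — 1 pole at s=0, type 1. By superposition:
  • 8: tracked with zero error.
  • 4t: e_ss = 4/K_v with K_v=1/342 → 1368.
Total e_ss = 1368.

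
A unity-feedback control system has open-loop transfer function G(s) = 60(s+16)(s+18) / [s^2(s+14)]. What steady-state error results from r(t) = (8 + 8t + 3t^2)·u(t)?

G(s) has two factors of s in the denominator, so the system is type 2. Taking each input component in turn:
  • 8: tracked with zero error.
  • 8t: tracked with zero error.
  • 3t^2: e_ss = 6/K_a with K_a=8640/7 → 7/1440.
Total e_ss = 7/1440.

7/1440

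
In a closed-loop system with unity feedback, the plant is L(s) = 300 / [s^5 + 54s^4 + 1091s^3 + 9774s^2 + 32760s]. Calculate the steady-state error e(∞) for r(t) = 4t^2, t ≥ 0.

infinity

The denominator has no term below 32760s — 1 pole at s=0, type 1.
For a type-1 system K_a = 0, so e_ss to a parabolic input is unbounded.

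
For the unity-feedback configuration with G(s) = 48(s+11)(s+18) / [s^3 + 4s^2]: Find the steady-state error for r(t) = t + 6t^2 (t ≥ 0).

1/198

Factoring s^2 from the denominator leaves a polynomial with constant term 4, so the system is type 2. Taking each input component in turn:
  • t: tracked with zero error.
  • 6t^2: e_ss = 12/K_a with K_a=2376 → 1/198.
Total e_ss = 1/198.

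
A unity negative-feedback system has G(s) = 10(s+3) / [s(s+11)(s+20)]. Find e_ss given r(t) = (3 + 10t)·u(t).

220/3

One free integrator in G(s): this is a type 1 system. Treating each term separately:
  • 3: tracked with zero error.
  • 10t: e_ss = 10/K_v with K_v=3/22 → 220/3.
Total e_ss = 220/3.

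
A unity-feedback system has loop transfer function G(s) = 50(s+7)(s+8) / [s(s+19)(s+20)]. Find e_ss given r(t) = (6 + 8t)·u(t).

38/35

System type = 1 (one pole at s=0). Treating each term separately:
  • 6: tracked with zero error.
  • 8t: e_ss = 8/K_v with K_v=140/19 → 38/35.
Total e_ss = 38/35.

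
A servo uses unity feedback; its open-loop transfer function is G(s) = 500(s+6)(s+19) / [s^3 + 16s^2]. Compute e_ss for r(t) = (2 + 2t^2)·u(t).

8/7125

The denominator has no term below 16s^2 — 2 poles at s=0, type 2. Treating each term separately:
  • 2: tracked with zero error.
  • 2t^2: e_ss = 4/K_a with K_a=3562.5 → 8/7125.
Total e_ss = 8/7125.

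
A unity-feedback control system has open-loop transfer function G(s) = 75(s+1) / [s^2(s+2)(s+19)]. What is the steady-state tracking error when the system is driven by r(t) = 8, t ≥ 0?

0

System type = 2 (two poles at s=0).
K_p = ∞ for a type-2 system; e_ss to a step is zero.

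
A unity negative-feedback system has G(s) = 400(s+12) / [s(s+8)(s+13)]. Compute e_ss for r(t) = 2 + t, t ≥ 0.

System type = 1 (one pole at s=0). Treating each term separately:
  • 2: tracked with zero error.
  • t: e_ss = 1/K_v with K_v=600/13 → 13/600.
Total e_ss = 13/600.

13/600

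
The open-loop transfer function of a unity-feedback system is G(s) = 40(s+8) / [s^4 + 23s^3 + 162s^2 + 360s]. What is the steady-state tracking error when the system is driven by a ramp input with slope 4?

Lowest-order denominator term is 360s, so the open loop has 1 pole at the origin → type 1 system.
K_v = lim_{s→0} s·G(s) = 40·8 / 360 = 8/9.
e_ss = 4/K_v = 4/(8/9) = 4.5.

4.5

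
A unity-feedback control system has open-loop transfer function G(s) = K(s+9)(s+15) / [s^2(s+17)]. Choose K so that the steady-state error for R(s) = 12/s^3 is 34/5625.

250

Two free integrators in G(s): this is a type 2 system.
K_a = lim_{s→0} s^2·G(s) = K·9·15 / (17) = (135/17)·K.
e_ss = 12/K_a = 34/5625 ⇒ K_a = 33750/17 ⇒ K = (33750/17)/(135/17) = 250.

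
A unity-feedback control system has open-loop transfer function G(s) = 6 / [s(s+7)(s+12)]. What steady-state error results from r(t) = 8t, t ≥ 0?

112

The open loop has one pole at the origin → type 1 system.
K_v = lim_{s→0} s·G(s) = 6 / (7·12) = 1/14.
e_ss = 8/K_v = 8/(1/14) = 112.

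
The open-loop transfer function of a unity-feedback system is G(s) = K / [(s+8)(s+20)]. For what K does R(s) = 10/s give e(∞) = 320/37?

25

The open loop has no poles at the origin → type 0 system.
K_p = lim_{s→0} G(s) = K / (8·20) = (1/160)·K.
e_ss = 10/(1 + K_p) = 320/37 ⇒ 1 + (1/160)·K = 37/32 ⇒ K = 25.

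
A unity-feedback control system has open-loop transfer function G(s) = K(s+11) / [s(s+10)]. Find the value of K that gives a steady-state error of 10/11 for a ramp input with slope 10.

G(s) has one factor of s in the denominator, so the system is type 1.
K_v = lim_{s→0} s·G(s) = K·11 / (10) = 1.1·K.
e_ss = 10/K_v = 10/11 ⇒ K_v = 11 ⇒ K = 11/1.1 = 10.

10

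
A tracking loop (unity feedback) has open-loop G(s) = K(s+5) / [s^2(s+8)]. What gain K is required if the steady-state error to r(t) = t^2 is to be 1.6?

2

The open loop has two poles at the origin → type 2 system.
K_a = lim_{s→0} s^2·G(s) = K·5 / (8) = 0.625·K.
e_ss = 2/K_a = 1.6 ⇒ K_a = 1.25 ⇒ K = 1.25/0.625 = 2.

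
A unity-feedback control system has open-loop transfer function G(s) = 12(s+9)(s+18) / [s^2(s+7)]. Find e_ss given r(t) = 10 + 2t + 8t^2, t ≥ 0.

System type = 2 (two poles at s=0). By superposition:
  • 10: tracked with zero error.
  • 2t: tracked with zero error.
  • 8t^2: e_ss = 16/K_a with K_a=1944/7 → 14/243.
Total e_ss = 14/243.

14/243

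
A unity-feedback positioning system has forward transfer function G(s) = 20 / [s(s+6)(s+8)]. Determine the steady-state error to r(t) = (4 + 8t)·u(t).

19.2

System type = 1 (one pole at s=0). Taking each input component in turn:
  • 4: tracked with zero error.
  • 8t: e_ss = 8/K_v with K_v=5/12 → 19.2.
Total e_ss = 19.2.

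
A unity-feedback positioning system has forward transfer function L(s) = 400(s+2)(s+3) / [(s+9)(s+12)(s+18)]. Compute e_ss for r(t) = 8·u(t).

System type = 0 (no poles at s=0).
K_p = lim_{s→0} L(s) = 400·2·3 / (9·12·18) = 100/81.
e_ss = 8/(1 + K_p) = 8/(181/81) = 648/181.

648/181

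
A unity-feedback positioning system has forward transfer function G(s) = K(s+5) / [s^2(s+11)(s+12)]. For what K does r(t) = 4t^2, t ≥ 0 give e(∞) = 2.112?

100

G(s) has two factors of s in the denominator, so the system is type 2.
K_a = lim_{s→0} s^2·G(s) = K·5 / (11·12) = (5/132)·K.
e_ss = 8/K_a = 2.112 ⇒ K_a = 125/33 ⇒ K = (125/33)/(5/132) = 100.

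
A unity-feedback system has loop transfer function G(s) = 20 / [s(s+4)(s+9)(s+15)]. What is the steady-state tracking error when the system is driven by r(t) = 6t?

The open loop has one pole at the origin → type 1 system.
K_v = lim_{s→0} s·G(s) = 20 / (4·9·15) = 1/27.
e_ss = 6/K_v = 6/(1/27) = 162.

162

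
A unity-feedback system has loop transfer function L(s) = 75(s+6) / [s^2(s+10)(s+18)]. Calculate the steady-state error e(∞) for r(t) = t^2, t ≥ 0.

L(s) has two factors of s in the denominator, so the system is type 2.
K_a = lim_{s→0} s^2·L(s) = 75·6 / (10·18) = 2.5.
r(t) = t^2 gives R(s) = 2/s^3.
e_ss = 2/K_a = 2/2.5 = 0.8.

0.8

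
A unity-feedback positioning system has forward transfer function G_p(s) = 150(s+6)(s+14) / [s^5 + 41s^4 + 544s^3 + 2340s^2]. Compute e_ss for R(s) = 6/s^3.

The denominator has no term below 2340s^2 — 2 poles at s=0, type 2.
K_a = lim_{s→0} s^2·G_p(s) = 150·6·14 / 2340 = 70/13.
r(t) = 3t^2 gives R(s) = 6/s^3.
e_ss = 6/K_a = 6/(70/13) = 39/35.

39/35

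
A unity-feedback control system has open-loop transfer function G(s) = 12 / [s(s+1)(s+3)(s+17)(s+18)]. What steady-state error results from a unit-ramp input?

One free integrator in G(s): this is a type 1 system.
K_v = lim_{s→0} s·G(s) = 12 / (1·3·17·18) = 2/153.
e_ss = 1/K_v = 1/(2/153) = 76.5.

76.5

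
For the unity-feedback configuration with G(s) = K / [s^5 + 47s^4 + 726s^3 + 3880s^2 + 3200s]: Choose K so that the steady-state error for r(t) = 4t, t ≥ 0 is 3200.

The denominator has no term below 3200s — 1 pole at s=0, type 1.
K_v = lim_{s→0} s·G(s) = K / 3200 = (1/3200)·K.
e_ss = 4/K_v = 3200 ⇒ K_v = 1/800 ⇒ K = (1/800)/(1/3200) = 4.

4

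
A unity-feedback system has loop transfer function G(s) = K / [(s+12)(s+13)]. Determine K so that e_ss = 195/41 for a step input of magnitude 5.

The open loop has no poles at the origin → type 0 system.
K_p = lim_{s→0} G(s) = K / (12·13) = (1/156)·K.
e_ss = 5/(1 + K_p) = 195/41 ⇒ 1 + (1/156)·K = 41/39 ⇒ K = 8.

8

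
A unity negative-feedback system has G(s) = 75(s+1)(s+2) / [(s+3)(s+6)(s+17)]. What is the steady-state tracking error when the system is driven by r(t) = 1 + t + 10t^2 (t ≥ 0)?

infinity

G(s) has no factors of s in the denominator, so the system is type 0. By superposition:
  • 1: e_ss = 1/(1+K_p) with K_p=25/51 → 51/76.
  • t: a type-0 system cannot track it, e_ss → ∞.
  • 10t^2: a type-0 system cannot track it, e_ss → ∞.
The unbounded component dominates.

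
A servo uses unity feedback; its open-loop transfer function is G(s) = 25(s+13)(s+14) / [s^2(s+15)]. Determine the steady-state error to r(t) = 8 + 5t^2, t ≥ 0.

The open loop has two poles at the origin → type 2 system. By superposition:
  • 8: tracked with zero error.
  • 5t^2: e_ss = 10/K_a with K_a=910/3 → 3/91.
Total e_ss = 3/91.

3/91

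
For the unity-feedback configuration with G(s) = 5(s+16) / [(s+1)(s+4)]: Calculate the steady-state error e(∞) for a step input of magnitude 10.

10/21

System type = 0 (no poles at s=0).
K_p = lim_{s→0} G(s) = 5·16 / (1·4) = 20.
e_ss = 10/(1 + K_p) = 10/21.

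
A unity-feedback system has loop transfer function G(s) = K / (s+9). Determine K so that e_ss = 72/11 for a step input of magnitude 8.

The open loop has no poles at the origin → type 0 system.
K_p = lim_{s→0} G(s) = K / (9) = (1/9)·K.
e_ss = 8/(1 + K_p) = 72/11 ⇒ 1 + (1/9)·K = 11/9 ⇒ K = 2.

2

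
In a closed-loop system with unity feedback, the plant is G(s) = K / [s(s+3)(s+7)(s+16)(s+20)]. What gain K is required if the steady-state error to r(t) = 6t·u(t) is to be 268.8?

G(s) has one factor of s in the denominator, so the system is type 1.
K_v = lim_{s→0} s·G(s) = K / (3·7·16·20) = (1/6720)·K.
e_ss = 6/K_v = 268.8 ⇒ K_v = 5/224 ⇒ K = (5/224)/(1/6720) = 150.

150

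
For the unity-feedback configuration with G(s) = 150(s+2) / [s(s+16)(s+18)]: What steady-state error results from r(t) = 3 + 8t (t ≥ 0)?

7.68

System type = 1 (one pole at s=0). Taking each input component in turn:
  • 3: tracked with zero error.
  • 8t: e_ss = 8/K_v with K_v=25/24 → 7.68.
Total e_ss = 7.68.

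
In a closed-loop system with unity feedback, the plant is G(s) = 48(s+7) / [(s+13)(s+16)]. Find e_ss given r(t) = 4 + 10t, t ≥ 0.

No free integrators in G(s): this is a type 0 system. Treating each term separately:
  • 4: e_ss = 4/(1+K_p) with K_p=21/13 → 26/17.
  • 10t: a type-0 system cannot track it, e_ss → ∞.
The unbounded component dominates.

infinity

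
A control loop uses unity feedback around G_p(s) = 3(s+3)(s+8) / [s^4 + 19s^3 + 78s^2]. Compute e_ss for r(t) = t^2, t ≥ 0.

Lowest-order denominator term is 78s^2, so the open loop has 2 poles at the origin → type 2 system.
K_a = lim_{s→0} s^2·G_p(s) = 3·3·8 / 78 = 12/13.
r(t) = t^2 gives R(s) = 2/s^3.
e_ss = 2/K_a = 2/(12/13) = 13/6.

13/6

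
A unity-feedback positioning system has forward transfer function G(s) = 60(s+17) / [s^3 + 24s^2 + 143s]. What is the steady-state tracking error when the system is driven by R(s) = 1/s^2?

Lowest-order denominator term is 143s, so the open loop has 1 pole at the origin → type 1 system.
K_v = lim_{s→0} s·G(s) = 60·17 / 143 = 1020/143.
e_ss = 1/K_v = 1/(1020/143) = 143/1020.

143/1020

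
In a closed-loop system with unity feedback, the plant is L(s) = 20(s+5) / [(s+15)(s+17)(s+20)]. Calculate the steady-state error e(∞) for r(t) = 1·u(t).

51/52

System type = 0 (no poles at s=0).
K_p = lim_{s→0} L(s) = 20·5 / (15·17·20) = 1/51.
e_ss = 1/(1 + K_p) = 1/(52/51) = 51/52.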